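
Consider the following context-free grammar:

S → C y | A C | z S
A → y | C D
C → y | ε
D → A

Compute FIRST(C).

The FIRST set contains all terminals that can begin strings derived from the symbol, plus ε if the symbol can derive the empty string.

We compute FIRST(C) using the standard algorithm.
FIRST(A) = {y}
FIRST(C) = {y, ε}
FIRST(D) = {y}
FIRST(S) = {y, z}
Therefore, FIRST(C) = {y, ε}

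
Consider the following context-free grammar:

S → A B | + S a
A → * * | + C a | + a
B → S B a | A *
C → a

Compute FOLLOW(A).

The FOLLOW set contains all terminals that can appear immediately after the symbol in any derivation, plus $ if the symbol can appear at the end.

We compute FOLLOW(A) using the standard algorithm.
FOLLOW(S) starts with {$}.
FIRST(A) = {*, +}
FIRST(B) = {*, +}
FIRST(C) = {a}
FIRST(S) = {*, +}
FOLLOW(A) = {*, +}
FOLLOW(B) = {$, *, +, a}
FOLLOW(C) = {a}
FOLLOW(S) = {$, *, +, a}
Therefore, FOLLOW(A) = {*, +}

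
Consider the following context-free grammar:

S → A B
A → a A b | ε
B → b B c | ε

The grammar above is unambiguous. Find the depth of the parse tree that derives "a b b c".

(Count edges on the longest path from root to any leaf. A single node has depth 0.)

3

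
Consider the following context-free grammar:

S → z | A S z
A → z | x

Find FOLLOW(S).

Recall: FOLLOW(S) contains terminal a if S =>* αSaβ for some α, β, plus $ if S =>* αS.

We compute FOLLOW(S) using the standard algorithm.
FOLLOW(S) starts with {$}.
FIRST(A) = {x, z}
FIRST(S) = {x, z}
FOLLOW(A) = {x, z}
FOLLOW(S) = {$, z}
Therefore, FOLLOW(S) = {$, z}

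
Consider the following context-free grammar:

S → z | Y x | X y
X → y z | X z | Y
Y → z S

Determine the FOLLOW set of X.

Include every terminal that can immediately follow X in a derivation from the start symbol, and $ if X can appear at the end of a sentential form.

We compute FOLLOW(X) using the standard algorithm.
FOLLOW(S) starts with {$}.
FIRST(S) = {y, z}
FIRST(X) = {y, z}
FIRST(Y) = {z}
FOLLOW(S) = {$, x, y, z}
FOLLOW(X) = {y, z}
FOLLOW(Y) = {x, y, z}
Therefore, FOLLOW(X) = {y, z}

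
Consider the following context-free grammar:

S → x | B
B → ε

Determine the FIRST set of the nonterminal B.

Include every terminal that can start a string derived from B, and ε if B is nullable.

We compute FIRST(B) using the standard algorithm.
FIRST(B) = {ε}
FIRST(S) = {x, ε}
Therefore, FIRST(B) = {ε}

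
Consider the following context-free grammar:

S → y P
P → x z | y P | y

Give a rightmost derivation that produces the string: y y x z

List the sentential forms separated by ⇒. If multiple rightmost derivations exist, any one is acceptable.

S ⇒ y P ⇒ y y P ⇒ y y x z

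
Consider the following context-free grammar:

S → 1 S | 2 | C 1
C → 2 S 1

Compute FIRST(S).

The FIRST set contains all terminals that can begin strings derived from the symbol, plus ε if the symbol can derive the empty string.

We compute FIRST(S) using the standard algorithm.
FIRST(C) = {2}
FIRST(S) = {1, 2}
Therefore, FIRST(S) = {1, 2}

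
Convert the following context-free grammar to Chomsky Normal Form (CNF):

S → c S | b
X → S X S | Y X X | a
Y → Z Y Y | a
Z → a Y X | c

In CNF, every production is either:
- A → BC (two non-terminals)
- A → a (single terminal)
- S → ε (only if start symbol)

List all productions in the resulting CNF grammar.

TC → c; S → b; X → a; Y → a; TA → a; Z → c; S → TC S; X → S X0; X0 → X S; X → Y X1; X1 → X X; Y → Z X2; X2 → Y Y; Z → TA X3; X3 → Y X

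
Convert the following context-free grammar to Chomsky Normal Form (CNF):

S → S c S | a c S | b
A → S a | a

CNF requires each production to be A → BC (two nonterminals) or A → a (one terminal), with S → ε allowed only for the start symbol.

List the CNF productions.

TC → c; TA → a; S → b; A → a; S → S X0; X0 → TC S; S → TA X1; X1 → TC S; A → S TA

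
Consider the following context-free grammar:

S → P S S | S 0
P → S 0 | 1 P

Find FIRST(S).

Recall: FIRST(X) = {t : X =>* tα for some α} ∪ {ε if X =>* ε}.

We compute FIRST(S) using the standard algorithm.
FIRST(P) = {1}
FIRST(S) = {1}
Therefore, FIRST(S) = {1}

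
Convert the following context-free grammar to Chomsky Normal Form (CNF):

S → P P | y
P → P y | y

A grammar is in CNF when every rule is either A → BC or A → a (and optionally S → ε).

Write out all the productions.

S → y; TY → y; P → y; S → P P; P → P TY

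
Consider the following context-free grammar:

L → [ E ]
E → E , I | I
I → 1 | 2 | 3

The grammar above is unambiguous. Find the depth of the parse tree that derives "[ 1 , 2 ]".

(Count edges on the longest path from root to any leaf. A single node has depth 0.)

4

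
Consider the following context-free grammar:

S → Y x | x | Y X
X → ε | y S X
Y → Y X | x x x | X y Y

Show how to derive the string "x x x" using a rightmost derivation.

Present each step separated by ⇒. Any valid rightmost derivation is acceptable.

S ⇒ Y X ⇒ Y ⇒ x x x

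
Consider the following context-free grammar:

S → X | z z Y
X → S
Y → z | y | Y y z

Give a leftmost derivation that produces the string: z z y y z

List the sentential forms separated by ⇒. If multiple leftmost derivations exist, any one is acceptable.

S ⇒ z z Y ⇒ z z Y y z ⇒ z z y y z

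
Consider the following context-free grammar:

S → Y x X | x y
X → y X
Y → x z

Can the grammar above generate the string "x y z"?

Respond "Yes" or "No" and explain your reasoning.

No - no valid derivation exists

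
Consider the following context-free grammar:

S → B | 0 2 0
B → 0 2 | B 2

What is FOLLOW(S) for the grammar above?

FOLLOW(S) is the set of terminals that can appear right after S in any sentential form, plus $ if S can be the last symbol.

We compute FOLLOW(S) using the standard algorithm.
FOLLOW(S) starts with {$}.
FIRST(B) = {0}
FIRST(S) = {0}
FOLLOW(B) = {$, 2}
FOLLOW(S) = {$}
Therefore, FOLLOW(S) = {$}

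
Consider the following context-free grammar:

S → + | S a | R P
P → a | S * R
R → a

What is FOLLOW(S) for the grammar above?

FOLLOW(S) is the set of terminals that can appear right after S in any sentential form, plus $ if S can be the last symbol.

We compute FOLLOW(S) using the standard algorithm.
FOLLOW(S) starts with {$}.
FIRST(P) = {+, a}
FIRST(R) = {a}
FIRST(S) = {+, a}
FOLLOW(P) = {$, *, a}
FOLLOW(R) = {$, *, +, a}
FOLLOW(S) = {$, *, a}
Therefore, FOLLOW(S) = {$, *, a}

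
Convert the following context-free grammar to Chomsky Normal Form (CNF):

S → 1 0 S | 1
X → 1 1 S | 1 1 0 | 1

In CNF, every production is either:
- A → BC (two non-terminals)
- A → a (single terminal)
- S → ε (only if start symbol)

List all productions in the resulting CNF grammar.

T1 → 1; T0 → 0; S → 1; X → 1; S → T1 X0; X0 → T0 S; X → T1 X1; X1 → T1 S; X → T1 X2; X2 → T1 T0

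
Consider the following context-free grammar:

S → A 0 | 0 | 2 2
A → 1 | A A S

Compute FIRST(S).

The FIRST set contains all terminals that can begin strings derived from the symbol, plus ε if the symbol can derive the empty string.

We compute FIRST(S) using the standard algorithm.
FIRST(A) = {1}
FIRST(S) = {0, 1, 2}
Therefore, FIRST(S) = {0, 1, 2}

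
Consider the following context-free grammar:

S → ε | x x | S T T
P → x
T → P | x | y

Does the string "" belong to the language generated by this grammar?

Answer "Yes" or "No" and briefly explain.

Yes - a valid derivation exists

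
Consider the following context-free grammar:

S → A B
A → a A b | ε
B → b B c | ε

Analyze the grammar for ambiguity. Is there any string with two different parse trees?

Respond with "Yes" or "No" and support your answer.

No - the grammar is unambiguous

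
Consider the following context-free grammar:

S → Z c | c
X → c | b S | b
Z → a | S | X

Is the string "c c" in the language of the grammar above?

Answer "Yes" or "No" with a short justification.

Yes - a valid derivation exists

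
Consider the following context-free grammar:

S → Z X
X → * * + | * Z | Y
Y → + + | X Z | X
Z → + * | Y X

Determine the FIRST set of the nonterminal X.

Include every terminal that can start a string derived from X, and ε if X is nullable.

We compute FIRST(X) using the standard algorithm.
FIRST(S) = {*, +}
FIRST(X) = {*, +}
FIRST(Y) = {*, +}
FIRST(Z) = {*, +}
Therefore, FIRST(X) = {*, +}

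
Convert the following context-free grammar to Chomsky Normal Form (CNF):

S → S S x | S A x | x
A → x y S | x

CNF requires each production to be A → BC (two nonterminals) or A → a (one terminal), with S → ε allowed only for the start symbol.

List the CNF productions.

TX → x; S → x; TY → y; A → x; S → S X0; X0 → S TX; S → S X1; X1 → A TX; A → TX X2; X2 → TY S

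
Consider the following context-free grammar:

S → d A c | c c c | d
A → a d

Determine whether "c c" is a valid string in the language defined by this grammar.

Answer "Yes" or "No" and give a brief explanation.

No - no valid derivation exists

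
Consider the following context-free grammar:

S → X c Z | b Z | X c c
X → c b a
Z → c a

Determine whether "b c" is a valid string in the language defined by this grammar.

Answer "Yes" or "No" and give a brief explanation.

No - no valid derivation exists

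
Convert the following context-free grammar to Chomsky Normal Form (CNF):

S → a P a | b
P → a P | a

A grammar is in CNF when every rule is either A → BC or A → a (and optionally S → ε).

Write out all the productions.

TA → a; S → b; P → a; S → TA X0; X0 → P TA; P → TA P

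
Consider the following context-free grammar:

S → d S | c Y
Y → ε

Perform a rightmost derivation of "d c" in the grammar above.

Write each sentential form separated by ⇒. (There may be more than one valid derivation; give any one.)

S ⇒ d S ⇒ d c Y ⇒ d c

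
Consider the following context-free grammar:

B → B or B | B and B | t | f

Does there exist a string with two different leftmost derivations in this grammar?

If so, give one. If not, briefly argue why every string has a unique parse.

Yes - the string 't and f and t and f' has two distinct leftmost derivations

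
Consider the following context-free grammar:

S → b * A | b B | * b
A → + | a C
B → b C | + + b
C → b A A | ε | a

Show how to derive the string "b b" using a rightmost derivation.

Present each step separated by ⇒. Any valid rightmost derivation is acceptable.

S ⇒ b B ⇒ b b C ⇒ b b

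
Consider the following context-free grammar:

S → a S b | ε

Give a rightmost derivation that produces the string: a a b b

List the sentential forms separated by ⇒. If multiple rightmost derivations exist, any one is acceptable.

S ⇒ a S b ⇒ a a S b b ⇒ a a b b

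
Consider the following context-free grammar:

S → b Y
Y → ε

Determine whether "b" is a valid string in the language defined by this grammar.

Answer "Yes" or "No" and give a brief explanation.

Yes - a valid derivation exists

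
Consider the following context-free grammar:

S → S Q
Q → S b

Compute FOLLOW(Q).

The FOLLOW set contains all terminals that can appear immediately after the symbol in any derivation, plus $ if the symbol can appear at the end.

We compute FOLLOW(Q) using the standard algorithm.
FOLLOW(S) starts with {$}.
FIRST(Q) = {}
FIRST(S) = {}
FOLLOW(Q) = {$, b}
FOLLOW(S) = {$, b}
Therefore, FOLLOW(Q) = {$, b}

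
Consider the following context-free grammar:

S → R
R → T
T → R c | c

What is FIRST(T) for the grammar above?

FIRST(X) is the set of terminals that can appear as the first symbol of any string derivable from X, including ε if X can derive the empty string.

We compute FIRST(T) using the standard algorithm.
FIRST(R) = {c}
FIRST(S) = {c}
FIRST(T) = {c}
Therefore, FIRST(T) = {c}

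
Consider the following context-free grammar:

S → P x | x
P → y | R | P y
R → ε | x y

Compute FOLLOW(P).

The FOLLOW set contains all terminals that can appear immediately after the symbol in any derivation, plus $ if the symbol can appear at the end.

We compute FOLLOW(P) using the standard algorithm.
FOLLOW(S) starts with {$}.
FIRST(P) = {x, y, ε}
FIRST(R) = {x, ε}
FIRST(S) = {x, y}
FOLLOW(P) = {x, y}
FOLLOW(R) = {x, y}
FOLLOW(S) = {$}
Therefore, FOLLOW(P) = {x, y}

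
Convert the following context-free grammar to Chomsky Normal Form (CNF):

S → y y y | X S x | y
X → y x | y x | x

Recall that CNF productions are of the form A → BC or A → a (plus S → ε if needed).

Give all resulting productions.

TY → y; TX → x; S → y; X → x; S → TY X0; X0 → TY TY; S → X X1; X1 → S TX; X → TY TX; X → TY TX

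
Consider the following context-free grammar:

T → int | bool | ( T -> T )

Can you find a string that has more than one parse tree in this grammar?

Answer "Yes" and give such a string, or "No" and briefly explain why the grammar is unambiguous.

No - the grammar is unambiguous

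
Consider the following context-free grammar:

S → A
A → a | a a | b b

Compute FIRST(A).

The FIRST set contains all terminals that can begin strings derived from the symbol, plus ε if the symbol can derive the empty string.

We compute FIRST(A) using the standard algorithm.
FIRST(A) = {a, b}
FIRST(S) = {a, b}
Therefore, FIRST(A) = {a, b}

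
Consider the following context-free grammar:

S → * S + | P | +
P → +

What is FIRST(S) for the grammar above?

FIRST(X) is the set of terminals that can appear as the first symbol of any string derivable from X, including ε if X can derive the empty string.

We compute FIRST(S) using the standard algorithm.
FIRST(P) = {+}
FIRST(S) = {*, +}
Therefore, FIRST(S) = {*, +}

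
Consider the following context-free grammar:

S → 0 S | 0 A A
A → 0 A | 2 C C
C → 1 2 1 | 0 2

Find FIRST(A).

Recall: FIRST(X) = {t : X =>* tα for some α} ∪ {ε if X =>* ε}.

We compute FIRST(A) using the standard algorithm.
FIRST(A) = {0, 2}
FIRST(C) = {0, 1}
FIRST(S) = {0}
Therefore, FIRST(A) = {0, 2}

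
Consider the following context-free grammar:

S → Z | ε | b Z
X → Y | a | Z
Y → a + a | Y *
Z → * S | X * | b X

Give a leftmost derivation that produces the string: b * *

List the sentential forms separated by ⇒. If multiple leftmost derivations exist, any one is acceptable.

S ⇒ b Z ⇒ b * S ⇒ b * Z ⇒ b * * S ⇒ b * *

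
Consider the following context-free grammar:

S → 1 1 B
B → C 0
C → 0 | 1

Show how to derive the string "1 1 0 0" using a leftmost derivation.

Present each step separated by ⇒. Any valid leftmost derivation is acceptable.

S ⇒ 1 1 B ⇒ 1 1 C 0 ⇒ 1 1 0 0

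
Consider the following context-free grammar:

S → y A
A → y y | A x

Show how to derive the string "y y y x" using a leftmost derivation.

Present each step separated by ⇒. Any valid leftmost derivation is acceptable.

S ⇒ y A ⇒ y A x ⇒ y y y x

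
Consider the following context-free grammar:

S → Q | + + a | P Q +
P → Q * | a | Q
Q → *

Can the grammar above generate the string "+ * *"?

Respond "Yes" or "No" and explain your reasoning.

No - no valid derivation exists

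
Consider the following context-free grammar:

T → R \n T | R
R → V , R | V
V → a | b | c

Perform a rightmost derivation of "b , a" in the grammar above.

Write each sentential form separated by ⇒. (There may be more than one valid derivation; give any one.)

T ⇒ R ⇒ V , R ⇒ V , V ⇒ V , a ⇒ b , a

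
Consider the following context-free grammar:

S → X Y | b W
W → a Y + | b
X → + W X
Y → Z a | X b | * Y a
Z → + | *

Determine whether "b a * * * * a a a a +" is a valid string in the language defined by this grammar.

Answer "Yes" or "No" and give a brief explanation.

Yes - a valid derivation exists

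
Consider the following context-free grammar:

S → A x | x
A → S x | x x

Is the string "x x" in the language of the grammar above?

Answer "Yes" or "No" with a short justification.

No - no valid derivation exists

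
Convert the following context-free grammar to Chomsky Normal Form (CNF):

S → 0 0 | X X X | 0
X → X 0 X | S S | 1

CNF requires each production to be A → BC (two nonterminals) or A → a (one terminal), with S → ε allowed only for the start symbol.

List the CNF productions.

T0 → 0; S → 0; X → 1; S → T0 T0; S → X X0; X0 → X X; X → X X1; X1 → T0 X; X → S S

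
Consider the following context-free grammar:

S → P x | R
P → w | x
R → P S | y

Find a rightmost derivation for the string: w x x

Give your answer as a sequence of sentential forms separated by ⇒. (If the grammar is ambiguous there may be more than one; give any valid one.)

S ⇒ R ⇒ P S ⇒ P P x ⇒ P x x ⇒ w x x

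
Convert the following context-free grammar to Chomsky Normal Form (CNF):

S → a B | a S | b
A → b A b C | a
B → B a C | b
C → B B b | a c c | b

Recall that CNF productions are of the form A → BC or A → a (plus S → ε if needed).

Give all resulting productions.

TA → a; S → b; TB → b; A → a; B → b; TC → c; C → b; S → TA B; S → TA S; A → TB X0; X0 → A X1; X1 → TB C; B → B X2; X2 → TA C; C → B X3; X3 → B TB; C → TA X4; X4 → TC TC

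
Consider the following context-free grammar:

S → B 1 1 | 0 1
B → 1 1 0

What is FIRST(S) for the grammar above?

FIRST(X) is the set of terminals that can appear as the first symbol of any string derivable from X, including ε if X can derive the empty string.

We compute FIRST(S) using the standard algorithm.
FIRST(B) = {1}
FIRST(S) = {0, 1}
Therefore, FIRST(S) = {0, 1}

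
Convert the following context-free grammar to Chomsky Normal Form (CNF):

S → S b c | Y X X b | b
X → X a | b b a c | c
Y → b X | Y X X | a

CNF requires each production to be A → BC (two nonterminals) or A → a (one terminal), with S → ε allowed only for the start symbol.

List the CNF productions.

TB → b; TC → c; S → b; TA → a; X → c; Y → a; S → S X0; X0 → TB TC; S → Y X1; X1 → X X2; X2 → X TB; X → X TA; X → TB X3; X3 → TB X4; X4 → TA TC; Y → TB X; Y → Y X5; X5 → X X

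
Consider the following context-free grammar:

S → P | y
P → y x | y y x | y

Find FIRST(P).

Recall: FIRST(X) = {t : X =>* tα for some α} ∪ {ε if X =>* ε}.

We compute FIRST(P) using the standard algorithm.
FIRST(P) = {y}
FIRST(S) = {y}
Therefore, FIRST(P) = {y}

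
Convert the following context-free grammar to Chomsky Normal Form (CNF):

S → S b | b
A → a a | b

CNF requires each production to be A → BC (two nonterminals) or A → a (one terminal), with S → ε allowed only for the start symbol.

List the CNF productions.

TB → b; S → b; TA → a; A → b; S → S TB; A → TA TA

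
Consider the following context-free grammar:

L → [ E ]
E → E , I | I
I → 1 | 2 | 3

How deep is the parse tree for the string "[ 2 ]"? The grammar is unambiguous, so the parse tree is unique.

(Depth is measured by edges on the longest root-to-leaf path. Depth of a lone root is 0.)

3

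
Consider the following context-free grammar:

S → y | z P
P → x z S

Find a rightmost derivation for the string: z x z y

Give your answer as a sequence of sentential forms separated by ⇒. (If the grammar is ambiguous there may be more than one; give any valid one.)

S ⇒ z P ⇒ z x z S ⇒ z x z y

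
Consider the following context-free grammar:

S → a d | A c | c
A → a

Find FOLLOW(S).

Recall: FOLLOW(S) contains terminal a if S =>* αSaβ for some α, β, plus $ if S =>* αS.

We compute FOLLOW(S) using the standard algorithm.
FOLLOW(S) starts with {$}.
FIRST(A) = {a}
FIRST(S) = {a, c}
FOLLOW(A) = {c}
FOLLOW(S) = {$}
Therefore, FOLLOW(S) = {$}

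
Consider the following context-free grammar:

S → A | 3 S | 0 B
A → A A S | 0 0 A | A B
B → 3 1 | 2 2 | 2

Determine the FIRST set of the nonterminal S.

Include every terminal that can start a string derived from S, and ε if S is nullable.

We compute FIRST(S) using the standard algorithm.
FIRST(A) = {0}
FIRST(B) = {2, 3}
FIRST(S) = {0, 3}
Therefore, FIRST(S) = {0, 3}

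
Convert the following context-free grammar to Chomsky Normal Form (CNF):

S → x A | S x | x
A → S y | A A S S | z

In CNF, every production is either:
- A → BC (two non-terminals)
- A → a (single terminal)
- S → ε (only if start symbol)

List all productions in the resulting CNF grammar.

TX → x; S → x; TY → y; A → z; S → TX A; S → S TX; A → S TY; A → A X0; X0 → A X1; X1 → S S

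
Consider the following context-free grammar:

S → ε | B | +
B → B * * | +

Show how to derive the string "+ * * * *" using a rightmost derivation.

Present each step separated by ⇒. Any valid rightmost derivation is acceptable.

S ⇒ B ⇒ B * * ⇒ B * * * * ⇒ + * * * *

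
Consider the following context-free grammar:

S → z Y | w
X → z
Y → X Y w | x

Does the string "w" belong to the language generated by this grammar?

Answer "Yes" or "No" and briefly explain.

Yes - a valid derivation exists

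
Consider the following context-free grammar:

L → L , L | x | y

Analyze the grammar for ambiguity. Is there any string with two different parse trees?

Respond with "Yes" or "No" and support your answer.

Yes - the string 'y , x , x , y , x' has two distinct parse trees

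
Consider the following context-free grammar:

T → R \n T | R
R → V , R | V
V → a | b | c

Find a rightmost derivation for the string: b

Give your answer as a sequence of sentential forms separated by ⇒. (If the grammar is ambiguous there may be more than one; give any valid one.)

T ⇒ R ⇒ V ⇒ b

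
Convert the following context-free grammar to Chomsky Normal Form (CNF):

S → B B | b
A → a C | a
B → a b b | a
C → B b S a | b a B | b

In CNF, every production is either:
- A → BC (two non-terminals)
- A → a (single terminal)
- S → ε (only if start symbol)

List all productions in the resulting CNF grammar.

S → b; TA → a; A → a; TB → b; B → a; C → b; S → B B; A → TA C; B → TA X0; X0 → TB TB; C → B X1; X1 → TB X2; X2 → S TA; C → TB X3; X3 → TA B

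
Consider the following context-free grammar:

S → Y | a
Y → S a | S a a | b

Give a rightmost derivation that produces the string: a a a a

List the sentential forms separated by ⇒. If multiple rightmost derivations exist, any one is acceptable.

S ⇒ Y ⇒ S a ⇒ Y a ⇒ S a a a ⇒ a a a a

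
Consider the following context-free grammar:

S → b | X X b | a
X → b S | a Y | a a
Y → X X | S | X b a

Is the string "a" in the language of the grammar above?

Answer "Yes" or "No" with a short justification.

Yes - a valid derivation exists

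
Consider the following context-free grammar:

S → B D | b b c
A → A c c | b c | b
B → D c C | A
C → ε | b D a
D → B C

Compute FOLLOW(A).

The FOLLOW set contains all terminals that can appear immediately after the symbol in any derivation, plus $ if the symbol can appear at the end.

We compute FOLLOW(A) using the standard algorithm.
FOLLOW(S) starts with {$}.
FIRST(A) = {b}
FIRST(B) = {b}
FIRST(C) = {b, ε}
FIRST(D) = {b}
FIRST(S) = {b}
FOLLOW(A) = {$, a, b, c}
FOLLOW(B) = {$, a, b, c}
FOLLOW(C) = {$, a, b, c}
FOLLOW(D) = {$, a, c}
FOLLOW(S) = {$}
Therefore, FOLLOW(A) = {$, a, b, c}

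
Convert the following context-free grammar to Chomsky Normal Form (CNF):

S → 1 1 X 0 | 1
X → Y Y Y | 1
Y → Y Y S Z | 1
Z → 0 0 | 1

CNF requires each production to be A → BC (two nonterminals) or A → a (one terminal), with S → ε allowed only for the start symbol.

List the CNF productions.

T1 → 1; T0 → 0; S → 1; X → 1; Y → 1; Z → 1; S → T1 X0; X0 → T1 X1; X1 → X T0; X → Y X2; X2 → Y Y; Y → Y X3; X3 → Y X4; X4 → S Z; Z → T0 T0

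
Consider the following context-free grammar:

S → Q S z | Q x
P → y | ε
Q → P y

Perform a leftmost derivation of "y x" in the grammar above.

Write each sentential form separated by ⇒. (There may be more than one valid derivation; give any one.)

S ⇒ Q x ⇒ P y x ⇒ y x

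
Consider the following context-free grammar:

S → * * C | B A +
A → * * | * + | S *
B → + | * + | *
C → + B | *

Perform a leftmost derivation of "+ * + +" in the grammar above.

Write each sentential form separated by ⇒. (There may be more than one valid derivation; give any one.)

S ⇒ B A + ⇒ + A + ⇒ + * + +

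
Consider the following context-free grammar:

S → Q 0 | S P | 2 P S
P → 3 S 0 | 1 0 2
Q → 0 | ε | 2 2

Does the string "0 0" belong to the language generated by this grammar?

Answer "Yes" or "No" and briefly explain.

Yes - a valid derivation exists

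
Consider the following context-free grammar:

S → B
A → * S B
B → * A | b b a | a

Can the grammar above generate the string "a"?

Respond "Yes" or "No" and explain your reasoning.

Yes - a valid derivation exists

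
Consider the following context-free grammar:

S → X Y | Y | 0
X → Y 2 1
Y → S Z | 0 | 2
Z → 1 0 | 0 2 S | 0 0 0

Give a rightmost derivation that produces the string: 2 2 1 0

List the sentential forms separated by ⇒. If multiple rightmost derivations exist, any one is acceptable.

S ⇒ X Y ⇒ X 0 ⇒ Y 2 1 0 ⇒ 2 2 1 0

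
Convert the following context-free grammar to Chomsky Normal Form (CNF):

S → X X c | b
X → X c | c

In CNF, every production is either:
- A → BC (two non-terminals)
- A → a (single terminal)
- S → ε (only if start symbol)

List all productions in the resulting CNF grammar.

TC → c; S → b; X → c; S → X X0; X0 → X TC; X → X TC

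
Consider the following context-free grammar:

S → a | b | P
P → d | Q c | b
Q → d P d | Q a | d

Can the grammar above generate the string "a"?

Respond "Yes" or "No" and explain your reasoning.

Yes - a valid derivation exists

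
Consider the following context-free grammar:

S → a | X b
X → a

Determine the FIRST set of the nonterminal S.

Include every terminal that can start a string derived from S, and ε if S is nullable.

We compute FIRST(S) using the standard algorithm.
FIRST(S) = {a}
FIRST(X) = {a}
Therefore, FIRST(S) = {a}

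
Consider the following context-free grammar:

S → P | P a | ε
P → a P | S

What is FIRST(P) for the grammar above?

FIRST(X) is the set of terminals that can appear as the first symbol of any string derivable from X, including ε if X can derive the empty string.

We compute FIRST(P) using the standard algorithm.
FIRST(P) = {a, ε}
FIRST(S) = {a, ε}
Therefore, FIRST(P) = {a, ε}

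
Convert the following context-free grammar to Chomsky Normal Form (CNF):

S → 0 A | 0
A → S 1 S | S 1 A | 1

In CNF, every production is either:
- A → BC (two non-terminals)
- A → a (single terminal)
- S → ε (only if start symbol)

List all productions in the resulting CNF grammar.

T0 → 0; S → 0; T1 → 1; A → 1; S → T0 A; A → S X0; X0 → T1 S; A → S X1; X1 → T1 A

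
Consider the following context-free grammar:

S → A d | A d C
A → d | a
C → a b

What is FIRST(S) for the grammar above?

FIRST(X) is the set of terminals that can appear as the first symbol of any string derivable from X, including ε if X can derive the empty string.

We compute FIRST(S) using the standard algorithm.
FIRST(A) = {a, d}
FIRST(C) = {a}
FIRST(S) = {a, d}
Therefore, FIRST(S) = {a, d}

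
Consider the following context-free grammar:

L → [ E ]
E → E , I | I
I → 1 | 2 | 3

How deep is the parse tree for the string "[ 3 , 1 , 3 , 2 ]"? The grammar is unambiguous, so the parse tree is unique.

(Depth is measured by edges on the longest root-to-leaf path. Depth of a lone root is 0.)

6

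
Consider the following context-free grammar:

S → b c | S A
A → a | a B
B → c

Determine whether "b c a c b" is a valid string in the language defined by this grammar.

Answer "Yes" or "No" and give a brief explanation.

No - no valid derivation exists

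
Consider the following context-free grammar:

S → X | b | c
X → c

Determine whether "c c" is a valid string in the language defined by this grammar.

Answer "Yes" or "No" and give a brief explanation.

No - no valid derivation exists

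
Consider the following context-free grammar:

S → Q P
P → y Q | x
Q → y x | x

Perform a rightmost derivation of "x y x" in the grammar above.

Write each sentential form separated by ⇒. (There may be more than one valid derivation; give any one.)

S ⇒ Q P ⇒ Q y Q ⇒ Q y x ⇒ x y x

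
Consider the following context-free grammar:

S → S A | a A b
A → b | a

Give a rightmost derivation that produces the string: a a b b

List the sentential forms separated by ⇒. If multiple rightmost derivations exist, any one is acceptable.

S ⇒ S A ⇒ S b ⇒ a A b b ⇒ a a b b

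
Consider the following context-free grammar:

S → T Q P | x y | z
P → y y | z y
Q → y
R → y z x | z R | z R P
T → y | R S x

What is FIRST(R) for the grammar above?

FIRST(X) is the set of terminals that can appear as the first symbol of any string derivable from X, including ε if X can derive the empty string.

We compute FIRST(R) using the standard algorithm.
FIRST(P) = {y, z}
FIRST(Q) = {y}
FIRST(R) = {y, z}
FIRST(S) = {x, y, z}
FIRST(T) = {y, z}
Therefore, FIRST(R) = {y, z}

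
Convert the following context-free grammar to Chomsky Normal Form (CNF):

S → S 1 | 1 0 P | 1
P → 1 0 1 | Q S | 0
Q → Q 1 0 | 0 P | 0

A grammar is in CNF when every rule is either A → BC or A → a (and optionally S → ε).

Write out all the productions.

T1 → 1; T0 → 0; S → 1; P → 0; Q → 0; S → S T1; S → T1 X0; X0 → T0 P; P → T1 X1; X1 → T0 T1; P → Q S; Q → Q X2; X2 → T1 T0; Q → T0 P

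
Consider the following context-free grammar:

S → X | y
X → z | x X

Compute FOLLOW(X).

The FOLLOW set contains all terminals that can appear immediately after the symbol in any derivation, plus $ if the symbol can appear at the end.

We compute FOLLOW(X) using the standard algorithm.
FOLLOW(S) starts with {$}.
FIRST(S) = {x, y, z}
FIRST(X) = {x, z}
FOLLOW(S) = {$}
FOLLOW(X) = {$}
Therefore, FOLLOW(X) = {$}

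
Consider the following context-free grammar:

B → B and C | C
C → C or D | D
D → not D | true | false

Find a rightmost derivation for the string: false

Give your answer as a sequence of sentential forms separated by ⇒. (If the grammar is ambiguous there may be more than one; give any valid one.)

B ⇒ C ⇒ D ⇒ false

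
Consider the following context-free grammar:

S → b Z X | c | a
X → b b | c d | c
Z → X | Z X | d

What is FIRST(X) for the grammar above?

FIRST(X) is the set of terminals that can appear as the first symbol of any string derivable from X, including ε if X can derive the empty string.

We compute FIRST(X) using the standard algorithm.
FIRST(S) = {a, b, c}
FIRST(X) = {b, c}
FIRST(Z) = {b, c, d}
Therefore, FIRST(X) = {b, c}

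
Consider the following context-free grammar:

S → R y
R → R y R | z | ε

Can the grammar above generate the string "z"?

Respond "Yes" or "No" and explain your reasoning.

No - no valid derivation exists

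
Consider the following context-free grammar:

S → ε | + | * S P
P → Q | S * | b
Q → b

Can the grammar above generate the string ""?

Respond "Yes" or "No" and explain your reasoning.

Yes - a valid derivation exists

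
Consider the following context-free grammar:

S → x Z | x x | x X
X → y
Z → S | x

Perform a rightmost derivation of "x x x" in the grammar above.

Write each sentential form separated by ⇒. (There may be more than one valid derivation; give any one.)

S ⇒ x Z ⇒ x S ⇒ x x x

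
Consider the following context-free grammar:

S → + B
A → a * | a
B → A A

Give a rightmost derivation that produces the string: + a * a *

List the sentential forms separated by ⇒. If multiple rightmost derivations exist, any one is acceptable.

S ⇒ + B ⇒ + A A ⇒ + A a * ⇒ + a * a *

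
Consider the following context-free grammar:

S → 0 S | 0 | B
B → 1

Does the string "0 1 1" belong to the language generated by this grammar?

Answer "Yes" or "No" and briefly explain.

No - no valid derivation exists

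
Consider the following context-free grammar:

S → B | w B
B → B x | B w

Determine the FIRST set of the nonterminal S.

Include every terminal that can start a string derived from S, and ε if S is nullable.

We compute FIRST(S) using the standard algorithm.
FIRST(B) = {}
FIRST(S) = {w}
Therefore, FIRST(S) = {w}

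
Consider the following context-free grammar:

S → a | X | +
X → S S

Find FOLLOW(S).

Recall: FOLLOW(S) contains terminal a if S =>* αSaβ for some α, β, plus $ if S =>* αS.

We compute FOLLOW(S) using the standard algorithm.
FOLLOW(S) starts with {$}.
FIRST(S) = {+, a}
FIRST(X) = {+, a}
FOLLOW(S) = {$, +, a}
FOLLOW(X) = {$, +, a}
Therefore, FOLLOW(S) = {$, +, a}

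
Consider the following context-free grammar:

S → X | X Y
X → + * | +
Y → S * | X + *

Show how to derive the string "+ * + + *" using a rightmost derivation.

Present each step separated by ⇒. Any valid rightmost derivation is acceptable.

S ⇒ X Y ⇒ X X + * ⇒ X + + * ⇒ + * + + *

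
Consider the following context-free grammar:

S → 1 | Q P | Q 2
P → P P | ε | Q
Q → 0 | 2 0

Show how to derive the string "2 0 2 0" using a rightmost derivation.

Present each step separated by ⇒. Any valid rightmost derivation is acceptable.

S ⇒ Q P ⇒ Q Q ⇒ Q 2 0 ⇒ 2 0 2 0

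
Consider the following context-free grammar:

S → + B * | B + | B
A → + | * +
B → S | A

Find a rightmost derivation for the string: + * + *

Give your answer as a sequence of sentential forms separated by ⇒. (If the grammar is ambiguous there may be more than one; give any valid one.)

S ⇒ + B * ⇒ + A * ⇒ + * + *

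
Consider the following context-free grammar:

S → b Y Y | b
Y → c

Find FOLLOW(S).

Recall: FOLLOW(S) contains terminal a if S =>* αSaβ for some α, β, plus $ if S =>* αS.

We compute FOLLOW(S) using the standard algorithm.
FOLLOW(S) starts with {$}.
FIRST(S) = {b}
FIRST(Y) = {c}
FOLLOW(S) = {$}
FOLLOW(Y) = {$, c}
Therefore, FOLLOW(S) = {$}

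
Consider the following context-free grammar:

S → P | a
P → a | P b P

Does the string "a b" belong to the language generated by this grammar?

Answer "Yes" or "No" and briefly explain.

No - no valid derivation exists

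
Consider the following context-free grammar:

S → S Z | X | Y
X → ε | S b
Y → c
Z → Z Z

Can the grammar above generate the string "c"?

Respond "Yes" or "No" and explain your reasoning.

Yes - a valid derivation exists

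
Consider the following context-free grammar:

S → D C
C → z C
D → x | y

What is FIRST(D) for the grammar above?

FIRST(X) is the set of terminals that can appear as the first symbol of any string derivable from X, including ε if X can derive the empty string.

We compute FIRST(D) using the standard algorithm.
FIRST(C) = {z}
FIRST(D) = {x, y}
FIRST(S) = {x, y}
Therefore, FIRST(D) = {x, y}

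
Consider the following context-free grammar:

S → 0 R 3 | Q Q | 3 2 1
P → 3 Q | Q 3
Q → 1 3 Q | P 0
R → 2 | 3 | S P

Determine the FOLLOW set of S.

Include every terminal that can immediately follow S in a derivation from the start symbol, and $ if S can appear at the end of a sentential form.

We compute FOLLOW(S) using the standard algorithm.
FOLLOW(S) starts with {$}.
FIRST(P) = {1, 3}
FIRST(Q) = {1, 3}
FIRST(R) = {0, 1, 2, 3}
FIRST(S) = {0, 1, 3}
FOLLOW(P) = {0, 3}
FOLLOW(Q) = {$, 0, 1, 3}
FOLLOW(R) = {3}
FOLLOW(S) = {$, 1, 3}
Therefore, FOLLOW(S) = {$, 1, 3}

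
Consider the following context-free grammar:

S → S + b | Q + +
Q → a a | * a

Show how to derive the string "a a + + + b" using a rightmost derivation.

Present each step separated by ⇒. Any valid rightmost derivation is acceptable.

S ⇒ S + b ⇒ Q + + + b ⇒ a a + + + b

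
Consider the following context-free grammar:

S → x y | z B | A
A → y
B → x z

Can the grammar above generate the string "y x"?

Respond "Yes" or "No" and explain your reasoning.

No - no valid derivation exists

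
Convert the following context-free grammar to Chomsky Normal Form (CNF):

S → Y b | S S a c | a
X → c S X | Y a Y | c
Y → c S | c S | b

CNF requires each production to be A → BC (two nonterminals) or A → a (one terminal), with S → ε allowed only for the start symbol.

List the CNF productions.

TB → b; TA → a; TC → c; S → a; X → c; Y → b; S → Y TB; S → S X0; X0 → S X1; X1 → TA TC; X → TC X2; X2 → S X; X → Y X3; X3 → TA Y; Y → TC S; Y → TC S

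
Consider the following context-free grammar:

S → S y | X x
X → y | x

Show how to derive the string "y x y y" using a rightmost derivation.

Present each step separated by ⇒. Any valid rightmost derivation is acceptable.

S ⇒ S y ⇒ S y y ⇒ X x y y ⇒ y x y y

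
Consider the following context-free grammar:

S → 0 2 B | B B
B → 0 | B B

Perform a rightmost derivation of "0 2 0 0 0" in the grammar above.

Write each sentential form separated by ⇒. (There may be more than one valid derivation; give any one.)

S ⇒ 0 2 B ⇒ 0 2 B B ⇒ 0 2 B 0 ⇒ 0 2 B B 0 ⇒ 0 2 B 0 0 ⇒ 0 2 0 0 0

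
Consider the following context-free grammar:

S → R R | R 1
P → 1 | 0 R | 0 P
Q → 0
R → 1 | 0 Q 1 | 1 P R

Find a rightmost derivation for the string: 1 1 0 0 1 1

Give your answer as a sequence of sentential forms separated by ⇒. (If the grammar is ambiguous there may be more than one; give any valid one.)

S ⇒ R 1 ⇒ 1 P R 1 ⇒ 1 P 0 Q 1 1 ⇒ 1 P 0 0 1 1 ⇒ 1 1 0 0 1 1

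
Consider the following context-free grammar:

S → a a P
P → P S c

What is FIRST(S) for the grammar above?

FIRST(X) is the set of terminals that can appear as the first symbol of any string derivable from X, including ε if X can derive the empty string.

We compute FIRST(S) using the standard algorithm.
FIRST(P) = {}
FIRST(S) = {a}
Therefore, FIRST(S) = {a}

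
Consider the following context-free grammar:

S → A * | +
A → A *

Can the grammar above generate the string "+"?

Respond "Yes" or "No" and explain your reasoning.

Yes - a valid derivation exists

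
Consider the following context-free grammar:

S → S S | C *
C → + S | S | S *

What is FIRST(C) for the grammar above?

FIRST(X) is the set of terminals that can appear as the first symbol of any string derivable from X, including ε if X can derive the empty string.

We compute FIRST(C) using the standard algorithm.
FIRST(C) = {+}
FIRST(S) = {+}
Therefore, FIRST(C) = {+}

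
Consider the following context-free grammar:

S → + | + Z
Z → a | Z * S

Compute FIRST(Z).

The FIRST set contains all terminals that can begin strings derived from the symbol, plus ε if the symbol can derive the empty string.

We compute FIRST(Z) using the standard algorithm.
FIRST(S) = {+}
FIRST(Z) = {a}
Therefore, FIRST(Z) = {a}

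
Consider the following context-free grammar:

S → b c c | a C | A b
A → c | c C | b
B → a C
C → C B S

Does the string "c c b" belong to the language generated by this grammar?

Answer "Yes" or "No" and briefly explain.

No - no valid derivation exists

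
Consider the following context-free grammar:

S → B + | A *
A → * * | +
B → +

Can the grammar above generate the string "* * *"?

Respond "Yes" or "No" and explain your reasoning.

Yes - a valid derivation exists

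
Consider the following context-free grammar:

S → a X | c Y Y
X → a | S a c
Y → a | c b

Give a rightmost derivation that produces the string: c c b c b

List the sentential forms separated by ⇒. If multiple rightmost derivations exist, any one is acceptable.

S ⇒ c Y Y ⇒ c Y c b ⇒ c c b c b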